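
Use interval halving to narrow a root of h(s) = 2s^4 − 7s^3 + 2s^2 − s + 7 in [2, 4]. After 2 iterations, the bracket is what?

[3, 3.5]

m = 3, h(m) = -5 (−); new bracket [3, 4]
m = 3.5, h(m) = 28 (+); new bracket [3, 3.5]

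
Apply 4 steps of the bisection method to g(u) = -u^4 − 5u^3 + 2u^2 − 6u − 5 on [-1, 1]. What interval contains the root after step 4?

g(0) = -5 < 0, so the root lies in [-1, 0]
g(-0.5) = -0.9375 < 0, so the root lies in [-1, -0.5]
g(-0.75) = 2.417969 > 0, so the root lies in [-0.75, -0.5]
g(-0.625) = 0.5994 > 0, so the root lies in [-0.625, -0.5]

[-0.625, -0.5]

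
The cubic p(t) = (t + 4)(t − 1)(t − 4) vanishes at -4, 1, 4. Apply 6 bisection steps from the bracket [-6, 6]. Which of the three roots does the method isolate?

p(0) = 16 > 0, so the root lies in [-6, 0]
p(-3) = 28 > 0, so the root lies in [-6, -3]
p(-4.5) = -23.375 < 0, so the root lies in [-4.5, -3]
p(-3.75) = 9.2031 > 0, so the root lies in [-4.5, -3.75]
p(-4.125) = -5.2051 < 0, so the root lies in [-4.125, -3.75]
p(-3.9375) = 2.4495 > 0, so the root lies in [-4.125, -3.9375]

-4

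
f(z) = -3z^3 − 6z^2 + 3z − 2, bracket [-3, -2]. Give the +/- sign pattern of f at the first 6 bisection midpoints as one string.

-+++++

midpoint -2.5: f = -0.125 < 0 → [-3, -2.5]
midpoint -2.75: f = 6.765625 > 0 → [-2.75, -2.5]
midpoint -2.625: f = 3.044922 > 0 → [-2.625, -2.5]
midpoint -2.5625: f = 1.3933 > 0 → [-2.5625, -2.5]
midpoint -2.53125: f = 0.6178 > 0 → [-2.53125, -2.5]
midpoint -2.515625: f = 0.2423 > 0 → [-2.515625, -2.5]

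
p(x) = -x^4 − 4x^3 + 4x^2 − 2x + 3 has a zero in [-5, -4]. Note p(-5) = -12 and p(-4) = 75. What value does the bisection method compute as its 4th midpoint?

-4.9375

midpoint -4.5: p = 47.4375 > 0 → [-5, -4.5]
midpoint -4.75: p = 22.371094 > 0 → [-5, -4.75]
midpoint -4.875: p = 6.437256 > 0 → [-5, -4.875]
midpoint -4.9375: p = -2.457 < 0 → [-4.9375, -4.875]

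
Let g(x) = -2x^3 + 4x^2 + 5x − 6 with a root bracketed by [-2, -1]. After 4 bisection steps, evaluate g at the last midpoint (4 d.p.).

m = -1.5, g(m) = 2.25 (+); new bracket [-1.5, -1]
m = -1.25, g(m) = -2.09375 (−); new bracket [-1.5, -1.25]
m = -1.375, g(m) = -0.113281 (−); new bracket [-1.5, -1.375]
m = -1.4375, g(m) = 1.019 (+); new bracket [-1.4375, -1.375]

1.0190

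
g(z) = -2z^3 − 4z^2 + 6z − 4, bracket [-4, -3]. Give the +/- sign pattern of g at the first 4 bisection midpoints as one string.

++-+

z = -3.5 gives g = 11.75, positive; keep [-3.5, -3]
z = -3.25 gives g = 2.90625, positive; keep [-3.25, -3]
z = -3.125 gives g = -0.777344, negative; keep [-3.25, -3.125]
z = -3.1875 gives g = 1.0054, positive; keep [-3.1875, -3.125]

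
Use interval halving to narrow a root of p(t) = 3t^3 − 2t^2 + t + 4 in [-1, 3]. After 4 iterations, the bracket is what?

[-1, -0.75]

m = 1, p(m) = 6 (+); new bracket [-1, 1]
m = 0, p(m) = 4 (+); new bracket [-1, 0]
m = -0.5, p(m) = 2.625 (+); new bracket [-1, -0.5]
m = -0.75, p(m) = 0.8594 (+); new bracket [-1, -0.75]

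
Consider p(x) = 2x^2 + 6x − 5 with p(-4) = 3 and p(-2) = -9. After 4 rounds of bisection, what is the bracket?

[-3.75, -3.625]

p(-3) = -5 < 0, so the root lies in [-4, -3]
p(-3.5) = -1.5 < 0, so the root lies in [-4, -3.5]
p(-3.75) = 0.625 > 0, so the root lies in [-3.75, -3.5]
p(-3.625) = -0.4688 < 0, so the root lies in [-3.75, -3.625]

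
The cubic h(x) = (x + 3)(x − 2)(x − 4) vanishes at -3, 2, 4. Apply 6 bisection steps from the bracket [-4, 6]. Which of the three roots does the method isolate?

-3

m = 1, h(m) = 12 (+); new bracket [-4, 1]
m = -1.5, h(m) = 28.875 (+); new bracket [-4, -1.5]
m = -2.75, h(m) = 8.015625 (+); new bracket [-4, -2.75]
m = -3.375, h(m) = -14.8652 (−); new bracket [-3.375, -2.75]
m = -3.0625, h(m) = -2.2346 (−); new bracket [-3.0625, -2.75]
m = -2.90625, h(m) = 3.1766 (+); new bracket [-3.0625, -2.90625]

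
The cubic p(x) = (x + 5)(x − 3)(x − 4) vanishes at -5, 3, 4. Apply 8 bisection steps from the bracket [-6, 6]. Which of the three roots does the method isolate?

x = 0 gives p = 60, positive; keep [-6, 0]
x = -3 gives p = 84, positive; keep [-6, -3]
x = -4.5 gives p = 31.875, positive; keep [-6, -4.5]
x = -5.25 gives p = -19.0781, negative; keep [-5.25, -4.5]
x = -4.875 gives p = 8.7363, positive; keep [-5.25, -4.875]
x = -5.0625 gives p = -4.5667, negative; keep [-5.0625, -4.875]
x = -4.96875 gives p = 2.2334, positive; keep [-5.0625, -4.96875]
x = -5.015625 gives p = -1.1292, negative; keep [-5.015625, -4.96875]

-5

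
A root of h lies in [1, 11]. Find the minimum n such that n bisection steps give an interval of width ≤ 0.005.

Width after n steps is 10/2^n. Need 2^n ≥ 10/0.005 = 2000.
2^10 = 1024 < 2000 ≤ 2^11 = 2048, so n = 11.

11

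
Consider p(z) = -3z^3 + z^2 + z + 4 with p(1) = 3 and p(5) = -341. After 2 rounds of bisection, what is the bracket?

[1, 2]

z = 3 gives p = -65, negative; keep [1, 3]
z = 2 gives p = -14, negative; keep [1, 2]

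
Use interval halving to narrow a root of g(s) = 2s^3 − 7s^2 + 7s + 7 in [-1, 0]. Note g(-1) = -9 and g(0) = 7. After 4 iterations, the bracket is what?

s = -0.5 gives g = 1.5, positive; keep [-1, -0.5]
s = -0.75 gives g = -3.03125, negative; keep [-0.75, -0.5]
s = -0.625 gives g = -0.597656, negative; keep [-0.625, -0.5]
s = -0.5625 gives g = 0.4917, positive; keep [-0.625, -0.5625]

[-0.625, -0.5625]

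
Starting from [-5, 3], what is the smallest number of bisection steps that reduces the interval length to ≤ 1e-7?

27

Width after n steps is 8/2^n. Need 2^n ≥ 8/1e-7 = 80000000.
2^26 = 67108864 < 80000000 ≤ 2^27 = 134217728, so n = 27.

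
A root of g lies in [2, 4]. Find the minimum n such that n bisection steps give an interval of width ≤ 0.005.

Width after n steps is 2/2^n. Need 2^n ≥ 2/0.005 = 400.
2^8 = 256 < 400 ≤ 2^9 = 512, so n = 9.

9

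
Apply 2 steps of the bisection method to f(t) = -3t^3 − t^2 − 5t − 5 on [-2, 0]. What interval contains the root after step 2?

[-1, -0.5]

m = -1, f(m) = 2 (+); new bracket [-1, 0]
m = -0.5, f(m) = -2.375 (−); new bracket [-1, -0.5]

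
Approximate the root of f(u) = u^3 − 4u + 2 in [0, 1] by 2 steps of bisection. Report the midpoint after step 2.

0.75

u = 0.5 gives f = 0.125, positive; keep [0.5, 1]
u = 0.75 gives f = -0.578125, negative; keep [0.5, 0.75]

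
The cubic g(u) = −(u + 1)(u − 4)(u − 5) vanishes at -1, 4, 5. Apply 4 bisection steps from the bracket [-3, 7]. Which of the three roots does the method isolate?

-1

u = 2 gives g = -18, negative; keep [-3, 2]
u = -0.5 gives g = -12.375, negative; keep [-3, -0.5]
u = -1.75 gives g = 29.109375, positive; keep [-1.75, -0.5]
u = -1.125 gives g = 3.9238, positive; keep [-1.125, -0.5]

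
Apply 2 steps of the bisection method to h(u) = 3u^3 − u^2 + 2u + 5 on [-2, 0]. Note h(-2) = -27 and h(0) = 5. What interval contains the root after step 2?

[-1, -0.5]

midpoint -1: h = -1 < 0 → [-1, 0]
midpoint -0.5: h = 3.375 > 0 → [-1, -0.5]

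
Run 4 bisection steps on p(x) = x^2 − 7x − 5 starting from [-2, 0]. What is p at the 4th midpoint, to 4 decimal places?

-0.2344

x = -1 gives p = 3, positive; keep [-1, 0]
x = -0.5 gives p = -1.25, negative; keep [-1, -0.5]
x = -0.75 gives p = 0.8125, positive; keep [-0.75, -0.5]
x = -0.625 gives p = -0.2344, negative; keep [-0.75, -0.625]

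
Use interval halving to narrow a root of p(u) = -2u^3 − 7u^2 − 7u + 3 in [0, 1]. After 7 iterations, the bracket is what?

midpoint 0.5: p = -2.5 < 0 → [0, 0.5]
midpoint 0.25: p = 0.78125 > 0 → [0.25, 0.5]
midpoint 0.375: p = -0.714844 < 0 → [0.25, 0.375]
midpoint 0.3125: p = 0.0679 > 0 → [0.3125, 0.375]
midpoint 0.34375: p = -0.3146 < 0 → [0.3125, 0.34375]
midpoint 0.328125: p = -0.1212 < 0 → [0.3125, 0.328125]
midpoint 0.3203125: p = -0.0261 < 0 → [0.3125, 0.3203125]

[0.3125, 0.3203125]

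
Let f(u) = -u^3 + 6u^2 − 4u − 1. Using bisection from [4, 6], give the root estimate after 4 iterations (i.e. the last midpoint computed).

midpoint 5: f = 4 > 0 → [5, 6]
midpoint 5.5: f = -7.875 < 0 → [5, 5.5]
midpoint 5.25: f = -1.328125 < 0 → [5, 5.25]
midpoint 5.125: f = 1.4824 > 0 → [5.125, 5.25]

5.125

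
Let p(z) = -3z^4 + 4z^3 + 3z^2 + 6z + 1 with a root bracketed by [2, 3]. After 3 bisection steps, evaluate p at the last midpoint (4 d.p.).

midpoint 2.5: p = -19.9375 < 0 → [2, 2.5]
midpoint 2.25: p = -1.636719 < 0 → [2, 2.25]
midpoint 2.125: p = 4.50708 > 0 → [2.125, 2.25]

4.5071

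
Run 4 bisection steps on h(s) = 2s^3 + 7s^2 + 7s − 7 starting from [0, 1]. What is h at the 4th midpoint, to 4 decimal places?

m = 0.5, h(m) = -1.5 (−); new bracket [0.5, 1]
m = 0.75, h(m) = 3.03125 (+); new bracket [0.5, 0.75]
m = 0.625, h(m) = 0.597656 (+); new bracket [0.5, 0.625]
m = 0.5625, h(m) = -0.4917 (−); new bracket [0.5625, 0.625]

-0.4917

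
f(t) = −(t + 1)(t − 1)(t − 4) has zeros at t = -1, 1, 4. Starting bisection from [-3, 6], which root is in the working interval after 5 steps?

4

m = 1.5, f(m) = 3.125 (+); new bracket [1.5, 6]
m = 3.75, f(m) = 3.265625 (+); new bracket [3.75, 6]
m = 4.875, f(m) = -19.919922 (−); new bracket [3.75, 4.875]
m = 4.3125, f(m) = -5.4993 (−); new bracket [3.75, 4.3125]
m = 4.03125, f(m) = -0.4766 (−); new bracket [3.75, 4.03125]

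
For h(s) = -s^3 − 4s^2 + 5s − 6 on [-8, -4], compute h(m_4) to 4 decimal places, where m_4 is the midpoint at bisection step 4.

m = -6, h(m) = 36 (+); new bracket [-6, -4]
m = -5, h(m) = -6 (−); new bracket [-6, -5]
m = -5.5, h(m) = 11.875 (+); new bracket [-5.5, -5]
m = -5.25, h(m) = 2.2031 (+); new bracket [-5.25, -5]

2.2031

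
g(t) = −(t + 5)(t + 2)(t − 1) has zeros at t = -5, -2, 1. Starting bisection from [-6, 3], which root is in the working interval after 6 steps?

midpoint -1.5: g = 4.375 > 0 → [-1.5, 3]
midpoint 0.75: g = 3.953125 > 0 → [0.75, 3]
midpoint 1.875: g = -23.310547 < 0 → [0.75, 1.875]
midpoint 1.3125: g = -6.5344 < 0 → [0.75, 1.3125]
midpoint 1.03125: g = -0.5713 < 0 → [0.75, 1.03125]
midpoint 0.890625: g = 1.8624 > 0 → [0.890625, 1.03125]

1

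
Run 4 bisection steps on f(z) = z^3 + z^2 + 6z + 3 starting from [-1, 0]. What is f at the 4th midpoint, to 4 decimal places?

-0.2366

midpoint -0.5: f = 0.125 > 0 → [-1, -0.5]
midpoint -0.75: f = -1.359375 < 0 → [-0.75, -0.5]
midpoint -0.625: f = -0.603516 < 0 → [-0.625, -0.5]
midpoint -0.5625: f = -0.2366 < 0 → [-0.5625, -0.5]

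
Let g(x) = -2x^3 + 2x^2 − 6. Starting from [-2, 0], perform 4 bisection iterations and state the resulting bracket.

m = -1, g(m) = -2 (−); new bracket [-2, -1]
m = -1.5, g(m) = 5.25 (+); new bracket [-1.5, -1]
m = -1.25, g(m) = 1.03125 (+); new bracket [-1.25, -1]
m = -1.125, g(m) = -0.6211 (−); new bracket [-1.25, -1.125]

[-1.25, -1.125]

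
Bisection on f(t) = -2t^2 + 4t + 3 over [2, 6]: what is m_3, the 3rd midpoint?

midpoint 4: f = -13 < 0 → [2, 4]
midpoint 3: f = -3 < 0 → [2, 3]
midpoint 2.5: f = 0.5 > 0 → [2.5, 3]

2.5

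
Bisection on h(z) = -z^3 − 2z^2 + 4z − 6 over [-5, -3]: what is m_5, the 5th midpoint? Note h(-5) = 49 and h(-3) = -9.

-3.5625

z = -4 gives h = 10, positive; keep [-4, -3]
z = -3.5 gives h = -1.625, negative; keep [-4, -3.5]
z = -3.75 gives h = 3.609375, positive; keep [-3.75, -3.5]
z = -3.625 gives h = 0.8535, positive; keep [-3.625, -3.5]
z = -3.5625 gives h = -0.4197, negative; keep [-3.625, -3.5625]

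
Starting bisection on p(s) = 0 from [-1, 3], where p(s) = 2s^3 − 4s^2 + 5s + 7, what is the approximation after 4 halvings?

-0.75

p(1) = 10 > 0, so the root lies in [-1, 1]
p(0) = 7 > 0, so the root lies in [-1, 0]
p(-0.5) = 3.25 > 0, so the root lies in [-1, -0.5]
p(-0.75) = 0.1562 > 0, so the root lies in [-1, -0.75]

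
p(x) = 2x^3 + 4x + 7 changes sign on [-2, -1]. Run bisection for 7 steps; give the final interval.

[-1.1015625, -1.09375]

x = -1.5 gives p = -5.75, negative; keep [-1.5, -1]
x = -1.25 gives p = -1.90625, negative; keep [-1.25, -1]
x = -1.125 gives p = -0.347656, negative; keep [-1.125, -1]
x = -1.0625 gives p = 0.3511, positive; keep [-1.125, -1.0625]
x = -1.09375 gives p = 0.0081, positive; keep [-1.125, -1.09375]
x = -1.109375 gives p = -0.1681, negative; keep [-1.109375, -1.09375]
x = -1.1015625 gives p = -0.0796, negative; keep [-1.1015625, -1.09375]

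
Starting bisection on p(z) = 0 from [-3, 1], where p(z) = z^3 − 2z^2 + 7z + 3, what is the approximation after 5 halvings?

p(-1) = -7 < 0, so the root lies in [-1, 1]
p(0) = 3 > 0, so the root lies in [-1, 0]
p(-0.5) = -1.125 < 0, so the root lies in [-0.5, 0]
p(-0.25) = 1.1094 > 0, so the root lies in [-0.5, -0.25]
p(-0.375) = 0.041 > 0, so the root lies in [-0.5, -0.375]

-0.375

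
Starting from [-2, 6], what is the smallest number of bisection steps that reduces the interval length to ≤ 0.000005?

21

Width after n steps is 8/2^n. Need 2^n ≥ 8/0.000005 = 1600000.
2^20 = 1048576 < 1600000 ≤ 2^21 = 2097152, so n = 21.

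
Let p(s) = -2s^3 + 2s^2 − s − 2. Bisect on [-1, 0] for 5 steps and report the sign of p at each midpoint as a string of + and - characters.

-+-++

s = -0.5 gives p = -0.75, negative; keep [-1, -0.5]
s = -0.75 gives p = 0.71875, positive; keep [-0.75, -0.5]
s = -0.625 gives p = -0.105469, negative; keep [-0.75, -0.625]
s = -0.6875 gives p = 0.2827, positive; keep [-0.6875, -0.625]
s = -0.65625 gives p = 0.0828, positive; keep [-0.65625, -0.625]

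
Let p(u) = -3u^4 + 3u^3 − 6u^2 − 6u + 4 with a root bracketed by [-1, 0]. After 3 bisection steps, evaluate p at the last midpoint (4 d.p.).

m = -0.5, p(m) = 4.9375 (+); new bracket [-1, -0.5]
m = -0.75, p(m) = 2.910156 (+); new bracket [-1, -0.75]
m = -0.875, p(m) = 0.887939 (+); new bracket [-1, -0.875]

0.8879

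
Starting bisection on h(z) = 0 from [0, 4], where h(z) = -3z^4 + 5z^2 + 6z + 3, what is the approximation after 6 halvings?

1.8125

z = 2 gives h = -13, negative; keep [0, 2]
z = 1 gives h = 11, positive; keep [1, 2]
z = 1.5 gives h = 8.0625, positive; keep [1.5, 2]
z = 1.75 gives h = 0.6758, positive; keep [1.75, 2]
z = 1.875 gives h = -5.2507, negative; keep [1.75, 1.875]
z = 1.8125 gives h = -2.076, negative; keep [1.75, 1.8125]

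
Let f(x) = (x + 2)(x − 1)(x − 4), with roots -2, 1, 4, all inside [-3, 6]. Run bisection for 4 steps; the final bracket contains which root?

4

x = 1.5 gives f = -4.375, negative; keep [1.5, 6]
x = 3.75 gives f = -3.953125, negative; keep [3.75, 6]
x = 4.875 gives f = 23.310547, positive; keep [3.75, 4.875]
x = 4.3125 gives f = 6.5344, positive; keep [3.75, 4.3125]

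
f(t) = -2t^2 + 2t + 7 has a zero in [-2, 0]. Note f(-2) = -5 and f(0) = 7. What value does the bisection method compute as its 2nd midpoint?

t = -1 gives f = 3, positive; keep [-2, -1]
t = -1.5 gives f = -0.5, negative; keep [-1.5, -1]

-1.5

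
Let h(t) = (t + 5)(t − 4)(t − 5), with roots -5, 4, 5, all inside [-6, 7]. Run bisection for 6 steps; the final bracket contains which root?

-5

midpoint 0.5: h = 86.625 > 0 → [-6, 0.5]
midpoint -2.75: h = 117.703125 > 0 → [-6, -2.75]
midpoint -4.375: h = 49.072266 > 0 → [-6, -4.375]
midpoint -5.1875: h = -17.5496 < 0 → [-5.1875, -4.375]
midpoint -4.78125: h = 18.7888 > 0 → [-5.1875, -4.78125]
midpoint -4.984375: h = 1.4016 > 0 → [-5.1875, -4.984375]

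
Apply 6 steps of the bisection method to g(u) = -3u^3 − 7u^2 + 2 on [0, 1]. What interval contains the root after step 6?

u = 0.5 gives g = -0.125, negative; keep [0, 0.5]
u = 0.25 gives g = 1.515625, positive; keep [0.25, 0.5]
u = 0.375 gives g = 0.857422, positive; keep [0.375, 0.5]
u = 0.4375 gives g = 0.4089, positive; keep [0.4375, 0.5]
u = 0.46875 gives g = 0.1529, positive; keep [0.46875, 0.5]
u = 0.484375 gives g = 0.0167, positive; keep [0.484375, 0.5]

[0.484375, 0.5]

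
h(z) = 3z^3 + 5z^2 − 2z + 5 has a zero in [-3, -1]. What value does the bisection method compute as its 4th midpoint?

m = -2, h(m) = 5 (+); new bracket [-3, -2]
m = -2.5, h(m) = -5.625 (−); new bracket [-2.5, -2]
m = -2.25, h(m) = 0.640625 (+); new bracket [-2.5, -2.25]
m = -2.375, h(m) = -2.2363 (−); new bracket [-2.375, -2.25]

-2.375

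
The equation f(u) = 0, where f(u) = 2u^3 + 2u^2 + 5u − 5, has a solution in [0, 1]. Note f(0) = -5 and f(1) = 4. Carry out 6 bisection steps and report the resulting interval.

[0.671875, 0.6875]

m = 0.5, f(m) = -1.75 (−); new bracket [0.5, 1]
m = 0.75, f(m) = 0.71875 (+); new bracket [0.5, 0.75]
m = 0.625, f(m) = -0.605469 (−); new bracket [0.625, 0.75]
m = 0.6875, f(m) = 0.0327 (+); new bracket [0.625, 0.6875]
m = 0.65625, f(m) = -0.2922 (−); new bracket [0.65625, 0.6875]
m = 0.671875, f(m) = -0.1312 (−); new bracket [0.671875, 0.6875]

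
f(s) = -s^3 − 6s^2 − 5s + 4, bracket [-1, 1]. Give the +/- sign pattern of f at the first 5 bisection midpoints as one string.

f(0) = 4 > 0, so the root lies in [0, 1]
f(0.5) = -0.125 < 0, so the root lies in [0, 0.5]
f(0.25) = 2.359375 > 0, so the root lies in [0.25, 0.5]
f(0.375) = 1.2285 > 0, so the root lies in [0.375, 0.5]
f(0.4375) = 0.5803 > 0, so the root lies in [0.4375, 0.5]

+-+++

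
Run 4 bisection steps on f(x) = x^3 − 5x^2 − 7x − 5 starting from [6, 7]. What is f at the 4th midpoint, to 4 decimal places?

x = 6.5 gives f = 12.875, positive; keep [6, 6.5]
x = 6.25 gives f = 0.078125, positive; keep [6, 6.25]
x = 6.125 gives f = -5.669922, negative; keep [6.125, 6.25]
x = 6.1875 gives f = -2.8489, negative; keep [6.1875, 6.25]

-2.8489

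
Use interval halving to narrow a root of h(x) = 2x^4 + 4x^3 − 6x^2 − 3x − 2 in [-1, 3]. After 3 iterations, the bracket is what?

[1, 1.5]

midpoint 1: h = -5 < 0 → [1, 3]
midpoint 2: h = 32 > 0 → [1, 2]
midpoint 1.5: h = 3.625 > 0 → [1, 1.5]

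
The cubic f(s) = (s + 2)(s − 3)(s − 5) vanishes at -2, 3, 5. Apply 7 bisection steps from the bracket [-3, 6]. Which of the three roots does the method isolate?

midpoint 1.5: f = 18.375 > 0 → [-3, 1.5]
midpoint -0.75: f = 26.953125 > 0 → [-3, -0.75]
midpoint -1.875: f = 4.189453 > 0 → [-3, -1.875]
midpoint -2.4375: f = -17.6931 < 0 → [-2.4375, -1.875]
midpoint -2.15625: f = -5.7655 < 0 → [-2.15625, -1.875]
midpoint -2.015625: f = -0.5498 < 0 → [-2.015625, -1.875]
midpoint -1.9453125: f = 1.8783 > 0 → [-2.015625, -1.9453125]

-2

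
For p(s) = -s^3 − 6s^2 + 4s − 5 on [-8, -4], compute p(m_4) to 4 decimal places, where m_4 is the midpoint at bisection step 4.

2.1719

s = -6 gives p = -29, negative; keep [-8, -6]
s = -7 gives p = 16, positive; keep [-7, -6]
s = -6.5 gives p = -9.875, negative; keep [-7, -6.5]
s = -6.75 gives p = 2.1719, positive; keep [-6.75, -6.5]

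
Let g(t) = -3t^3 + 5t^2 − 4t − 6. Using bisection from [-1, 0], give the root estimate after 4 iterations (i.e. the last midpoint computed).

-0.6875

g(-0.5) = -2.375 < 0, so the root lies in [-1, -0.5]
g(-0.75) = 1.078125 > 0, so the root lies in [-0.75, -0.5]
g(-0.625) = -0.814453 < 0, so the root lies in [-0.75, -0.625]
g(-0.6875) = 0.0881 > 0, so the root lies in [-0.6875, -0.625]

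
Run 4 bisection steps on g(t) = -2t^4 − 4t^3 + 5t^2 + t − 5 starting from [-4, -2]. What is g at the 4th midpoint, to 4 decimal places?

m = -3, g(m) = -17 (−); new bracket [-3, -2]
m = -2.5, g(m) = 8.125 (+); new bracket [-3, -2.5]
m = -2.75, g(m) = -1.132812 (−); new bracket [-2.75, -2.5]
m = -2.625, g(m) = 4.2183 (+); new bracket [-2.75, -2.625]

4.2183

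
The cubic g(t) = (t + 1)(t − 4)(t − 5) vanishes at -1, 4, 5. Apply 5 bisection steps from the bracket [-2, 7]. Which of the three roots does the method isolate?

t = 2.5 gives g = 13.125, positive; keep [-2, 2.5]
t = 0.25 gives g = 22.265625, positive; keep [-2, 0.25]
t = -0.875 gives g = 3.580078, positive; keep [-2, -0.875]
t = -1.4375 gives g = -15.3142, negative; keep [-1.4375, -0.875]
t = -1.15625 gives g = -4.9599, negative; keep [-1.15625, -0.875]

-1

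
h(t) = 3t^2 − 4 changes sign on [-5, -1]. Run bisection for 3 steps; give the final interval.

[-1.5, -1]

h(-3) = 23 > 0, so the root lies in [-3, -1]
h(-2) = 8 > 0, so the root lies in [-2, -1]
h(-1.5) = 2.75 > 0, so the root lies in [-1.5, -1]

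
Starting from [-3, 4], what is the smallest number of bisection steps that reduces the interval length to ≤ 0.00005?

18

Width after n steps is 7/2^n. Need 2^n ≥ 7/0.00005 = 140000.
2^17 = 131072 < 140000 ≤ 2^18 = 262144, so n = 18.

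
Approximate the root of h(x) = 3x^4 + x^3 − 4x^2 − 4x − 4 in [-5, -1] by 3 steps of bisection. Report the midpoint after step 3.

x = -3 gives h = 188, positive; keep [-3, -1]
x = -2 gives h = 28, positive; keep [-2, -1]
x = -1.5 gives h = 4.8125, positive; keep [-1.5, -1]

-1.5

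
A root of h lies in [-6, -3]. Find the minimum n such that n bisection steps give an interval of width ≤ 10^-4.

15

Width after n steps is 3/2^n. Need 2^n ≥ 3/10^-4 = 30000.
2^14 = 16384 < 30000 ≤ 2^15 = 32768, so n = 15.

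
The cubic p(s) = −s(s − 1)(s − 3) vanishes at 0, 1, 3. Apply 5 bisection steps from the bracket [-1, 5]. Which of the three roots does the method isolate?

m = 2, p(m) = 2 (+); new bracket [2, 5]
m = 3.5, p(m) = -4.375 (−); new bracket [2, 3.5]
m = 2.75, p(m) = 1.203125 (+); new bracket [2.75, 3.5]
m = 3.125, p(m) = -0.8301 (−); new bracket [2.75, 3.125]
m = 2.9375, p(m) = 0.3557 (+); new bracket [2.9375, 3.125]

3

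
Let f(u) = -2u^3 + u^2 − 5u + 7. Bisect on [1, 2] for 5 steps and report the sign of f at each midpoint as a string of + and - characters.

---++

m = 1.5, f(m) = -5 (−); new bracket [1, 1.5]
m = 1.25, f(m) = -1.59375 (−); new bracket [1, 1.25]
m = 1.125, f(m) = -0.207031 (−); new bracket [1, 1.125]
m = 1.0625, f(m) = 0.4175 (+); new bracket [1.0625, 1.125]
m = 1.09375, f(m) = 0.1107 (+); new bracket [1.09375, 1.125]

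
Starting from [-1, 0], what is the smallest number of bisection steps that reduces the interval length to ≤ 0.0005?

11

Width after n steps is 1/2^n. Need 2^n ≥ 1/0.0005 = 2000.
2^10 = 1024 < 2000 ≤ 2^11 = 2048, so n = 11.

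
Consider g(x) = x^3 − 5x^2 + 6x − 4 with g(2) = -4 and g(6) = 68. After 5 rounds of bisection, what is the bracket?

[3.625, 3.75]

midpoint 4: g = 4 > 0 → [2, 4]
midpoint 3: g = -4 < 0 → [3, 4]
midpoint 3.5: g = -1.375 < 0 → [3.5, 4]
midpoint 3.75: g = 0.9219 > 0 → [3.5, 3.75]
midpoint 3.625: g = -0.3184 < 0 → [3.625, 3.75]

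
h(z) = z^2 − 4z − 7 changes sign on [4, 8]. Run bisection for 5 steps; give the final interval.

midpoint 6: h = 5 > 0 → [4, 6]
midpoint 5: h = -2 < 0 → [5, 6]
midpoint 5.5: h = 1.25 > 0 → [5, 5.5]
midpoint 5.25: h = -0.4375 < 0 → [5.25, 5.5]
midpoint 5.375: h = 0.3906 > 0 → [5.25, 5.375]

[5.25, 5.375]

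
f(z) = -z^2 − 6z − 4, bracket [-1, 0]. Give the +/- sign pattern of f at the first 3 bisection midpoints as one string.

--+

m = -0.5, f(m) = -1.25 (−); new bracket [-1, -0.5]
m = -0.75, f(m) = -0.0625 (−); new bracket [-1, -0.75]
m = -0.875, f(m) = 0.484375 (+); new bracket [-0.875, -0.75]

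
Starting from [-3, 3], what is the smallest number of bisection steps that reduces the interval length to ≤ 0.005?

11

Width after n steps is 6/2^n. Need 2^n ≥ 6/0.005 = 1200.
2^10 = 1024 < 1200 ≤ 2^11 = 2048, so n = 11.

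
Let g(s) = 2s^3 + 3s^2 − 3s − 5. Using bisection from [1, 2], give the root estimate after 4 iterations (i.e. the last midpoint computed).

1.3125

s = 1.5 gives g = 4, positive; keep [1, 1.5]
s = 1.25 gives g = -0.15625, negative; keep [1.25, 1.5]
s = 1.375 gives g = 1.746094, positive; keep [1.25, 1.375]
s = 1.3125 gives g = 0.7524, positive; keep [1.25, 1.3125]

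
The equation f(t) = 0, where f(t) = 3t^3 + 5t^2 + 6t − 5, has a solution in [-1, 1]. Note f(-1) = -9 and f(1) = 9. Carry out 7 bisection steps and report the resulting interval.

[0.515625, 0.53125]

m = 0, f(m) = -5 (−); new bracket [0, 1]
m = 0.5, f(m) = -0.375 (−); new bracket [0.5, 1]
m = 0.75, f(m) = 3.578125 (+); new bracket [0.5, 0.75]
m = 0.625, f(m) = 1.4355 (+); new bracket [0.5, 0.625]
m = 0.5625, f(m) = 0.491 (+); new bracket [0.5, 0.5625]
m = 0.53125, f(m) = 0.0484 (+); new bracket [0.5, 0.53125]
m = 0.515625, f(m) = -0.1656 (−); new bracket [0.515625, 0.53125]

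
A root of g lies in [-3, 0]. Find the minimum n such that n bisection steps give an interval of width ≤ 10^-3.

Width after n steps is 3/2^n. Need 2^n ≥ 3/10^-3 = 3000.
2^11 = 2048 < 3000 ≤ 2^12 = 4096, so n = 12.

12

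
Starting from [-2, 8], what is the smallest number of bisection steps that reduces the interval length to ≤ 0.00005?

18

Width after n steps is 10/2^n. Need 2^n ≥ 10/0.00005 = 200000.
2^17 = 131072 < 200000 ≤ 2^18 = 262144, so n = 18.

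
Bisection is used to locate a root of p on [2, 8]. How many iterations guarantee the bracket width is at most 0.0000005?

24

Width after n steps is 6/2^n. Need 2^n ≥ 6/0.0000005 = 12000000.
2^23 = 8388608 < 12000000 ≤ 2^24 = 16777216, so n = 24.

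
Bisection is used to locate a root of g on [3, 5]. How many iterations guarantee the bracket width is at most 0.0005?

12

Width after n steps is 2/2^n. Need 2^n ≥ 2/0.0005 = 4000.
2^11 = 2048 < 4000 ≤ 2^12 = 4096, so n = 12.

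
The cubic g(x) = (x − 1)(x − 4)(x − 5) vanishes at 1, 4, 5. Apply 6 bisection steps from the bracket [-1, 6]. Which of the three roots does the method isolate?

midpoint 2.5: g = 5.625 > 0 → [-1, 2.5]
midpoint 0.75: g = -3.453125 < 0 → [0.75, 2.5]
midpoint 1.625: g = 5.009766 > 0 → [0.75, 1.625]
midpoint 1.1875: g = 2.0105 > 0 → [0.75, 1.1875]
midpoint 0.96875: g = -0.3819 < 0 → [0.96875, 1.1875]
midpoint 1.078125: g = 0.8953 > 0 → [0.96875, 1.078125]

1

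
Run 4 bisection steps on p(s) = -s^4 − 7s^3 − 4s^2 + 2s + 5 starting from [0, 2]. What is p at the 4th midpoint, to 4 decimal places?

s = 1 gives p = -5, negative; keep [0, 1]
s = 0.5 gives p = 4.0625, positive; keep [0.5, 1]
s = 0.75 gives p = 0.980469, positive; keep [0.75, 1]
s = 0.875 gives p = -1.5881, negative; keep [0.75, 0.875]

-1.5881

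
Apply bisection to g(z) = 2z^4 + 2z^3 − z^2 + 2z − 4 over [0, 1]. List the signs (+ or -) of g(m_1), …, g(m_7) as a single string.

z = 0.5 gives g = -2.875, negative; keep [0.5, 1]
z = 0.75 gives g = -1.585938, negative; keep [0.75, 1]
z = 0.875 gives g = -0.503418, negative; keep [0.875, 1]
z = 0.9375 gives g = 0.189, positive; keep [0.875, 0.9375]
z = 0.90625 gives g = -0.1712, negative; keep [0.90625, 0.9375]
z = 0.921875 gives g = 0.0053, positive; keep [0.90625, 0.921875]
z = 0.9140625 gives g = -0.0838, negative; keep [0.9140625, 0.921875]

---+-+-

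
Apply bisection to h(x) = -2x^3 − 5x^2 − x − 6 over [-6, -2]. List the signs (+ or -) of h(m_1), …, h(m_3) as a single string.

m = -4, h(m) = 46 (+); new bracket [-4, -2]
m = -3, h(m) = 6 (+); new bracket [-3, -2]
m = -2.5, h(m) = -3.5 (−); new bracket [-3, -2.5]

++-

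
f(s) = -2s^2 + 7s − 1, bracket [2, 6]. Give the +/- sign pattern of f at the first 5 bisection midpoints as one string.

-+-+-

s = 4 gives f = -5, negative; keep [2, 4]
s = 3 gives f = 2, positive; keep [3, 4]
s = 3.5 gives f = -1, negative; keep [3, 3.5]
s = 3.25 gives f = 0.625, positive; keep [3.25, 3.5]
s = 3.375 gives f = -0.1562, negative; keep [3.25, 3.375]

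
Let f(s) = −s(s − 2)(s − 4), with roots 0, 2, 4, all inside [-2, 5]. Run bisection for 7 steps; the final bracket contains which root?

0

midpoint 1.5: f = -1.875 < 0 → [-2, 1.5]
midpoint -0.25: f = 2.390625 > 0 → [-0.25, 1.5]
midpoint 0.625: f = -2.900391 < 0 → [-0.25, 0.625]
midpoint 0.1875: f = -1.2957 < 0 → [-0.25, 0.1875]
midpoint -0.03125: f = 0.2559 > 0 → [-0.03125, 0.1875]
midpoint 0.078125: f = -0.5889 < 0 → [-0.03125, 0.078125]
midpoint 0.0234375: f = -0.1842 < 0 → [-0.03125, 0.0234375]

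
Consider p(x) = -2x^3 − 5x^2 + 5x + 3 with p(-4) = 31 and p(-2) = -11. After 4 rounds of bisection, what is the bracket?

m = -3, p(m) = -3 (−); new bracket [-4, -3]
m = -3.5, p(m) = 10 (+); new bracket [-3.5, -3]
m = -3.25, p(m) = 2.59375 (+); new bracket [-3.25, -3]
m = -3.125, p(m) = -0.418 (−); new bracket [-3.25, -3.125]

[-3.25, -3.125]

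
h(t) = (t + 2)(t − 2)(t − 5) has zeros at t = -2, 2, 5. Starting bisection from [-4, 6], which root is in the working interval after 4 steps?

-2

m = 1, h(m) = 12 (+); new bracket [-4, 1]
m = -1.5, h(m) = 11.375 (+); new bracket [-4, -1.5]
m = -2.75, h(m) = -27.609375 (−); new bracket [-2.75, -1.5]
m = -2.125, h(m) = -3.6738 (−); new bracket [-2.125, -1.5]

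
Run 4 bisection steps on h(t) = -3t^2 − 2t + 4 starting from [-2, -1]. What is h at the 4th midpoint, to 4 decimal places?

midpoint -1.5: h = 0.25 > 0 → [-2, -1.5]
midpoint -1.75: h = -1.6875 < 0 → [-1.75, -1.5]
midpoint -1.625: h = -0.671875 < 0 → [-1.625, -1.5]
midpoint -1.5625: h = -0.1992 < 0 → [-1.5625, -1.5]

-0.1992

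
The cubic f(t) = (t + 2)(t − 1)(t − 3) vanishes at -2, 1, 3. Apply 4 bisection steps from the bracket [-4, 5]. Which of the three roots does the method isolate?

midpoint 0.5: f = 3.125 > 0 → [-4, 0.5]
midpoint -1.75: f = 3.265625 > 0 → [-4, -1.75]
midpoint -2.875: f = -19.919922 < 0 → [-2.875, -1.75]
midpoint -2.3125: f = -5.4993 < 0 → [-2.3125, -1.75]

-2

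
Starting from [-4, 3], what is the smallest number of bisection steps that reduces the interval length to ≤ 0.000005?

21

Width after n steps is 7/2^n. Need 2^n ≥ 7/0.000005 = 1400000.
2^20 = 1048576 < 1400000 ≤ 2^21 = 2097152, so n = 21.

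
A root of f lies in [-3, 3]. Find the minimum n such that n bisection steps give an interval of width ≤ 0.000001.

23

Width after n steps is 6/2^n. Need 2^n ≥ 6/0.000001 = 6000000.
2^22 = 4194304 < 6000000 ≤ 2^23 = 8388608, so n = 23.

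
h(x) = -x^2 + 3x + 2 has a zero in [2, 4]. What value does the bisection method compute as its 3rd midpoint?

h(3) = 2 > 0, so the root lies in [3, 4]
h(3.5) = 0.25 > 0, so the root lies in [3.5, 4]
h(3.75) = -0.8125 < 0, so the root lies in [3.5, 3.75]

3.75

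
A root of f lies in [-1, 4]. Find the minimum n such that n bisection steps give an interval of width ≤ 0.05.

Width after n steps is 5/2^n. Need 2^n ≥ 5/0.05 = 100.
2^6 = 64 < 100 ≤ 2^7 = 128, so n = 7.

7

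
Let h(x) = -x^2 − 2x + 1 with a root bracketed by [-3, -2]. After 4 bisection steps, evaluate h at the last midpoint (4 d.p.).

m = -2.5, h(m) = -0.25 (−); new bracket [-2.5, -2]
m = -2.25, h(m) = 0.4375 (+); new bracket [-2.5, -2.25]
m = -2.375, h(m) = 0.109375 (+); new bracket [-2.5, -2.375]
m = -2.4375, h(m) = -0.0664 (−); new bracket [-2.4375, -2.375]

-0.0664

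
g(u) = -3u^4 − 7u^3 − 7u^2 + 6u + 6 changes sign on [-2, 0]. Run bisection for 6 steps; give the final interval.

g(-1) = -3 < 0, so the root lies in [-1, 0]
g(-0.5) = 1.9375 > 0, so the root lies in [-1, -0.5]
g(-0.75) = -0.433594 < 0, so the root lies in [-0.75, -0.5]
g(-0.625) = 0.7668 > 0, so the root lies in [-0.75, -0.625]
g(-0.6875) = 0.1709 > 0, so the root lies in [-0.75, -0.6875]
g(-0.71875) = -0.1302 < 0, so the root lies in [-0.71875, -0.6875]

[-0.71875, -0.6875]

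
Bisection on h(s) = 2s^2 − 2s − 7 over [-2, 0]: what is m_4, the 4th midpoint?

m = -1, h(m) = -3 (−); new bracket [-2, -1]
m = -1.5, h(m) = 0.5 (+); new bracket [-1.5, -1]
m = -1.25, h(m) = -1.375 (−); new bracket [-1.5, -1.25]
m = -1.375, h(m) = -0.4688 (−); new bracket [-1.5, -1.375]

-1.375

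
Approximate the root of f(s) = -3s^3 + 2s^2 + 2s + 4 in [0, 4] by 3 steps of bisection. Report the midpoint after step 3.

f(2) = -8 < 0, so the root lies in [0, 2]
f(1) = 5 > 0, so the root lies in [1, 2]
f(1.5) = 1.375 > 0, so the root lies in [1.5, 2]

1.5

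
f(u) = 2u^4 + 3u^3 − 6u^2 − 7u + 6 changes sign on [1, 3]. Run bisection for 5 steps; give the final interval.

[1.375, 1.4375]

m = 2, f(m) = 24 (+); new bracket [1, 2]
m = 1.5, f(m) = 2.25 (+); new bracket [1, 1.5]
m = 1.25, f(m) = -1.382812 (−); new bracket [1.25, 1.5]
m = 1.375, f(m) = -0.021 (−); new bracket [1.375, 1.5]
m = 1.4375, f(m) = 0.9905 (+); new bracket [1.375, 1.4375]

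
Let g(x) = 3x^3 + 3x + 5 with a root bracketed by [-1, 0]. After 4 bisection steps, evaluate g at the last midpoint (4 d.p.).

g(-0.5) = 3.125 > 0, so the root lies in [-1, -0.5]
g(-0.75) = 1.484375 > 0, so the root lies in [-1, -0.75]
g(-0.875) = 0.365234 > 0, so the root lies in [-1, -0.875]
g(-0.9375) = -0.2844 < 0, so the root lies in [-0.9375, -0.875]

-0.2844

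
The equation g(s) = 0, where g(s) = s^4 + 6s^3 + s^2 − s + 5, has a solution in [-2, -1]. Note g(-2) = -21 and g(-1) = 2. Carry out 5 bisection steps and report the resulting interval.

[-1.1875, -1.15625]

midpoint -1.5: g = -6.4375 < 0 → [-1.5, -1]
midpoint -1.25: g = -1.464844 < 0 → [-1.25, -1]
midpoint -1.125: g = 0.449463 > 0 → [-1.25, -1.125]
midpoint -1.1875: g = -0.4612 < 0 → [-1.1875, -1.125]
midpoint -1.15625: g = 0.0057 > 0 → [-1.1875, -1.15625]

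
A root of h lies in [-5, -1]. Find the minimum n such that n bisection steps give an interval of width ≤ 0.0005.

13

Width after n steps is 4/2^n. Need 2^n ≥ 4/0.0005 = 8000.
2^12 = 4096 < 8000 ≤ 2^13 = 8192, so n = 13.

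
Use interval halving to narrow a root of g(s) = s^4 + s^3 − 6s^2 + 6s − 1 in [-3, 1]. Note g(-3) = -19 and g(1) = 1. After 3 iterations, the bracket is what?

midpoint -1: g = -13 < 0 → [-1, 1]
midpoint 0: g = -1 < 0 → [0, 1]
midpoint 0.5: g = 0.6875 > 0 → [0, 0.5]

[0, 0.5]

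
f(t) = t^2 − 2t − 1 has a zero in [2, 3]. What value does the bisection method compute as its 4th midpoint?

m = 2.5, f(m) = 0.25 (+); new bracket [2, 2.5]
m = 2.25, f(m) = -0.4375 (−); new bracket [2.25, 2.5]
m = 2.375, f(m) = -0.109375 (−); new bracket [2.375, 2.5]
m = 2.4375, f(m) = 0.0664 (+); new bracket [2.375, 2.4375]

2.4375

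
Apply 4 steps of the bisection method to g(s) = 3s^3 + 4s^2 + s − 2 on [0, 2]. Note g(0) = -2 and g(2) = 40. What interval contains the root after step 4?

midpoint 1: g = 6 > 0 → [0, 1]
midpoint 0.5: g = -0.125 < 0 → [0.5, 1]
midpoint 0.75: g = 2.265625 > 0 → [0.5, 0.75]
midpoint 0.625: g = 0.9199 > 0 → [0.5, 0.625]

[0.5, 0.625]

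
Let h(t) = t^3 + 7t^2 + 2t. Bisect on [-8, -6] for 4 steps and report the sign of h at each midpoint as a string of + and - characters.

t = -7 gives h = -14, negative; keep [-7, -6]
t = -6.5 gives h = 8.125, positive; keep [-7, -6.5]
t = -6.75 gives h = -2.109375, negative; keep [-6.75, -6.5]
t = -6.625 gives h = 3.209, positive; keep [-6.75, -6.625]

-+-+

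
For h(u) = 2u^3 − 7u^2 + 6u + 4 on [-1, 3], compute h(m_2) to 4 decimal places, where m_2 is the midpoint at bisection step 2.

4.0000

u = 1 gives h = 5, positive; keep [-1, 1]
u = 0 gives h = 4, positive; keep [-1, 0]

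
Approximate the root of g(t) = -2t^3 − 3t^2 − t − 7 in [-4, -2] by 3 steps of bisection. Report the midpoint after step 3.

-2.25

g(-3) = 23 > 0, so the root lies in [-3, -2]
g(-2.5) = 8 > 0, so the root lies in [-2.5, -2]
g(-2.25) = 2.84375 > 0, so the root lies in [-2.25, -2]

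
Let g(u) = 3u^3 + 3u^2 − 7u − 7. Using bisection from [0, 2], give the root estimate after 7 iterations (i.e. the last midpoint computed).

1.515625

m = 1, g(m) = -8 (−); new bracket [1, 2]
m = 1.5, g(m) = -0.625 (−); new bracket [1.5, 2]
m = 1.75, g(m) = 6.015625 (+); new bracket [1.5, 1.75]
m = 1.625, g(m) = 2.4199 (+); new bracket [1.5, 1.625]
m = 1.5625, g(m) = 0.8308 (+); new bracket [1.5, 1.5625]
m = 1.53125, g(m) = 0.0865 (+); new bracket [1.5, 1.53125]
m = 1.515625, g(m) = -0.2733 (−); new bracket [1.515625, 1.53125]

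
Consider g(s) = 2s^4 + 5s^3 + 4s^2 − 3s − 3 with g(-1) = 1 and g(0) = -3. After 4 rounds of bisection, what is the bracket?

[-0.75, -0.6875]

m = -0.5, g(m) = -1 (−); new bracket [-1, -0.5]
m = -0.75, g(m) = 0.023438 (+); new bracket [-0.75, -0.5]
m = -0.625, g(m) = -0.478027 (−); new bracket [-0.75, -0.625]
m = -0.6875, g(m) = -0.2248 (−); new bracket [-0.75, -0.6875]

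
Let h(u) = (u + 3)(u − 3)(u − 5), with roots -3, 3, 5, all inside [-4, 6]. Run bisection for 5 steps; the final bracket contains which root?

-3

m = 1, h(m) = 32 (+); new bracket [-4, 1]
m = -1.5, h(m) = 43.875 (+); new bracket [-4, -1.5]
m = -2.75, h(m) = 11.140625 (+); new bracket [-4, -2.75]
m = -3.375, h(m) = -20.0215 (−); new bracket [-3.375, -2.75]
m = -3.0625, h(m) = -3.0549 (−); new bracket [-3.0625, -2.75]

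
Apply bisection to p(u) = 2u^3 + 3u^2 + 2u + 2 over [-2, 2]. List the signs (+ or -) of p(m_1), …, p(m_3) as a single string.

midpoint 0: p = 2 > 0 → [-2, 0]
midpoint -1: p = 1 > 0 → [-2, -1]
midpoint -1.5: p = -1 < 0 → [-1.5, -1]

++-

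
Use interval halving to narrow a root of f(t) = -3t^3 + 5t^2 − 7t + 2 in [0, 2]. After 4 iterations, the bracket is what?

[0.25, 0.375]

midpoint 1: f = -3 < 0 → [0, 1]
midpoint 0.5: f = -0.625 < 0 → [0, 0.5]
midpoint 0.25: f = 0.515625 > 0 → [0.25, 0.5]
midpoint 0.375: f = -0.0801 < 0 → [0.25, 0.375]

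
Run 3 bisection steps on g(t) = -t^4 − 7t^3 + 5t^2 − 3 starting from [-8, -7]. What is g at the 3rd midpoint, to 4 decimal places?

10.6267

midpoint -7.5: g = 67.3125 > 0 → [-8, -7.5]
midpoint -7.75: g = -51.800781 < 0 → [-7.75, -7.5]
midpoint -7.625: g = 10.626709 > 0 → [-7.75, -7.625]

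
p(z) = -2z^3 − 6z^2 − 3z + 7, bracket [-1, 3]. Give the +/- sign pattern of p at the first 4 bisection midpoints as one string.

-+++

z = 1 gives p = -4, negative; keep [-1, 1]
z = 0 gives p = 7, positive; keep [0, 1]
z = 0.5 gives p = 3.75, positive; keep [0.5, 1]
z = 0.75 gives p = 0.5312, positive; keep [0.75, 1]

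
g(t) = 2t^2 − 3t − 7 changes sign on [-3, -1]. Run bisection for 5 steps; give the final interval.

[-1.3125, -1.25]

midpoint -2: g = 7 > 0 → [-2, -1]
midpoint -1.5: g = 2 > 0 → [-1.5, -1]
midpoint -1.25: g = -0.125 < 0 → [-1.5, -1.25]
midpoint -1.375: g = 0.9062 > 0 → [-1.375, -1.25]
midpoint -1.3125: g = 0.3828 > 0 → [-1.3125, -1.25]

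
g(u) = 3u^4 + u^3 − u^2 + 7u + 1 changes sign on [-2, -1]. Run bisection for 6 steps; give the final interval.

g(-1.5) = 0.0625 > 0, so the root lies in [-1.5, -1]
g(-1.25) = -3.941406 < 0, so the root lies in [-1.5, -1.25]
g(-1.375) = -2.391846 < 0, so the root lies in [-1.5, -1.375]
g(-1.4375) = -1.2893 < 0, so the root lies in [-1.5, -1.4375]
g(-1.46875) = -0.646 < 0, so the root lies in [-1.5, -1.46875]
g(-1.484375) = -0.3001 < 0, so the root lies in [-1.5, -1.484375]

[-1.5, -1.484375]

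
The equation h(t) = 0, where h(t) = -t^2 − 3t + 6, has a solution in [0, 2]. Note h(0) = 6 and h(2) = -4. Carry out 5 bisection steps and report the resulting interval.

h(1) = 2 > 0, so the root lies in [1, 2]
h(1.5) = -0.75 < 0, so the root lies in [1, 1.5]
h(1.25) = 0.6875 > 0, so the root lies in [1.25, 1.5]
h(1.375) = -0.0156 < 0, so the root lies in [1.25, 1.375]
h(1.3125) = 0.3398 > 0, so the root lies in [1.3125, 1.375]

[1.3125, 1.375]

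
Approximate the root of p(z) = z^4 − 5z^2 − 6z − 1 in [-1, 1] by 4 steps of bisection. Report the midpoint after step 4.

-0.125

midpoint 0: p = -1 < 0 → [-1, 0]
midpoint -0.5: p = 0.8125 > 0 → [-0.5, 0]
midpoint -0.25: p = 0.191406 > 0 → [-0.25, 0]
midpoint -0.125: p = -0.3279 < 0 → [-0.25, -0.125]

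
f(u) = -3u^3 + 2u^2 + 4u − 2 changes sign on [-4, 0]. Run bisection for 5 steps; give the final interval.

f(-2) = 22 > 0, so the root lies in [-2, 0]
f(-1) = -1 < 0, so the root lies in [-2, -1]
f(-1.5) = 6.625 > 0, so the root lies in [-1.5, -1]
f(-1.25) = 1.9844 > 0, so the root lies in [-1.25, -1]
f(-1.125) = 0.3027 > 0, so the root lies in [-1.125, -1]

[-1.125, -1]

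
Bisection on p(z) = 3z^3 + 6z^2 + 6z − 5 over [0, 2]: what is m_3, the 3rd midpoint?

midpoint 1: p = 10 > 0 → [0, 1]
midpoint 0.5: p = -0.125 < 0 → [0.5, 1]
midpoint 0.75: p = 4.140625 > 0 → [0.5, 0.75]

0.75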